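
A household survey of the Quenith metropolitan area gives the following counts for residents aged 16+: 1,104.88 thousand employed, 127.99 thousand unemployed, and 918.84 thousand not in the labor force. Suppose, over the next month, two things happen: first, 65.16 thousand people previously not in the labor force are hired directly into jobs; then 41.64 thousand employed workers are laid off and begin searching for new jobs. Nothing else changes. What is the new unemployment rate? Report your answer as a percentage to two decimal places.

Initially, labor force = 1,104.88 + 127.99 = 1,232.87 thousand, so u = 127.99/1,232.87 = 10.38%.
After the first change, employed and labor force both rise by 65.16; unemployed unchanged → E = 1,170.04, U = 127.99, labor force = 1,298.03 thousand.
After the second change, employed falls and unemployed rises by 41.64; labor force unchanged → E = 1,128.40, U = 169.63, labor force = 1,298.03 thousand.
New unemployment rate = 169.63 / 1,298.03 = 13.07%.

New unemployment rate ≈ 13.07%.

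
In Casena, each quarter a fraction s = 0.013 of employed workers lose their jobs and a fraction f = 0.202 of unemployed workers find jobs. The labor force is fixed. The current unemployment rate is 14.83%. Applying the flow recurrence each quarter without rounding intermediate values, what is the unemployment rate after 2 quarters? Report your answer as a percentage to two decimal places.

With a fixed labor force, u_{t+1} = u_t + s·(1−u_t) − f·u_t = u_t·(1−s−f) + s.
Here 1−s−f = 0.785 and s = 0.013.
u_1 = 0.148300 × 0.785 + 0.013 = 0.129415.
u_2 = 0.129415 × 0.785 + 0.013 = 0.114591.

Unemployment rate after two quarters ≈ 11.46%.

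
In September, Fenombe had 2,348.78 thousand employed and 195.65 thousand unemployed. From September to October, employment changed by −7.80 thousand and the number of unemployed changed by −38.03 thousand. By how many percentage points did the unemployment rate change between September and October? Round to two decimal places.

The unemployment rate changed by −1.38 percentage points.

September: labor force = 2,348.78 + 195.65 = 2,544.43; u = 195.65/2,544.43 = 7.69%.
October: labor force = 2,340.98 + 157.62 = 2,498.60; u = 157.62/2,498.60 = 6.31%.
Change = 6.31% − 7.69% = −1.38 pp.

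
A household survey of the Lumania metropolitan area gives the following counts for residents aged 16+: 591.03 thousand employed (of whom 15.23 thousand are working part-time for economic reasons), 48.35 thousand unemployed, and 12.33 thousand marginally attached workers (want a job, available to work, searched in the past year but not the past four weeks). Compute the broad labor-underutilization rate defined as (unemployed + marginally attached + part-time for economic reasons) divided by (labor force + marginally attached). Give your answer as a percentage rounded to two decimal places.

Broad underutilization rate ≈ 11.65%.

Labor force = 591.03 + 48.35 = 639.38 thousand.
Numerator = 48.35 + 12.33 + 15.23 = 75.91 thousand.
Denominator = 639.38 + 12.33 = 651.71 thousand.
Broad rate = 75.91 / 651.71 = 11.65%.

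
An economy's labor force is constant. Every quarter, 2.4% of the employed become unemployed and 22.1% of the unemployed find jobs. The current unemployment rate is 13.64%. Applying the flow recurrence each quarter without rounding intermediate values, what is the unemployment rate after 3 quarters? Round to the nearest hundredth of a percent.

Unemployment rate after three quarters ≈ 11.45%.

With a fixed labor force, u_{t+1} = u_t + s·(1−u_t) − f·u_t = u_t·(1−s−f) + s.
Here 1−s−f = 0.755 and s = 0.024.
u_1 = 0.136400 × 0.755 + 0.024 = 0.126982.
u_2 = 0.126982 × 0.755 + 0.024 = 0.119871.
u_3 = 0.119871 × 0.755 + 0.024 = 0.114503.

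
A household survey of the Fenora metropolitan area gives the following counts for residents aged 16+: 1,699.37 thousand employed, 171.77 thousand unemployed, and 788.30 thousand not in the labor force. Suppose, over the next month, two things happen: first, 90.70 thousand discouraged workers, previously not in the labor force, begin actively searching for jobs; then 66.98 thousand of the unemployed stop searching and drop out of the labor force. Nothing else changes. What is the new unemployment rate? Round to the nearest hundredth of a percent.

New unemployment rate ≈ 10.32%.

Initially, labor force = 1,699.37 + 171.77 = 1,871.14 thousand, so u = 171.77/1,871.14 = 9.18%.
After the first change, unemployed and labor force both rise by 90.70 → E = 1,699.37, U = 262.47, labor force = 1,961.84 thousand.
After the second change, unemployed and labor force both fall by 66.98 → E = 1,699.37, U = 195.49, labor force = 1,894.86 thousand.
New unemployment rate = 195.49 / 1,894.86 = 10.32%.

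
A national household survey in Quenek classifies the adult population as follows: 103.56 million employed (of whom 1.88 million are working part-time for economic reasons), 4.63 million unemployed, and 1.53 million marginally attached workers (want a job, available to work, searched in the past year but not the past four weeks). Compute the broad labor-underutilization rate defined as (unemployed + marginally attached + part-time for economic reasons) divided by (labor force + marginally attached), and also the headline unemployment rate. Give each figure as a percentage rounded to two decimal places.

Broad underutilization rate ≈ 7.33%; headline unemployment rate ≈ 4.28%.

Labor force = 103.56 + 4.63 = 108.19 million.
Numerator = 4.63 + 1.53 + 1.88 = 8.04 million.
Denominator = 108.19 + 1.53 = 109.72 million.
Broad rate = 8.04 / 109.72 = 7.33%.
Headline unemployment rate = 4.63 / 108.19 = 4.28%.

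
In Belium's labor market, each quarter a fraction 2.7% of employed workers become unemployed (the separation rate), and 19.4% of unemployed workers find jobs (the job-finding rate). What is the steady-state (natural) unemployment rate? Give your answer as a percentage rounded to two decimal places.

Steady-state unemployment rate ≈ 12.22%.

At steady state the flows balance: s·E = f·U, so U/(E+U) = s/(s+f).
u* = 2.7 / (2.7 + 19.4) = 2.7 / 22.10 = 12.22%.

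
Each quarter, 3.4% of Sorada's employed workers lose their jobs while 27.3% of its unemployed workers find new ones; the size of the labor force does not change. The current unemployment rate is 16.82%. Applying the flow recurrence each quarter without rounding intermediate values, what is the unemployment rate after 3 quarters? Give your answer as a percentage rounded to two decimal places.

Unemployment rate after three quarters ≈ 12.99%.

With a fixed labor force, u_{t+1} = u_t + s·(1−u_t) − f·u_t = u_t·(1−s−f) + s.
Here 1−s−f = 0.693 and s = 0.034.
u_1 = 0.168200 × 0.693 + 0.034 = 0.150563.
u_2 = 0.150563 × 0.693 + 0.034 = 0.138340.
u_3 = 0.138340 × 0.693 + 0.034 = 0.129870.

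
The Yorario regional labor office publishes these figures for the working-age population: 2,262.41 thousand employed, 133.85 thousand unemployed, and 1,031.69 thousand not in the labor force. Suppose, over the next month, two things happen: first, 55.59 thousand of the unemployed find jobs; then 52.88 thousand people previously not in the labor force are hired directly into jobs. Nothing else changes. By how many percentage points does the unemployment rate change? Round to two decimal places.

The unemployment rate changes by −2.39 percentage points.

Initially, labor force = 2,262.41 + 133.85 = 2,396.26 thousand, so u = 133.85/2,396.26 = 5.59%.
After the first change, unemployed falls and employed rises by 55.59; labor force unchanged → E = 2,318.00, U = 78.26, labor force = 2,396.26 thousand.
After the second change, employed and labor force both rise by 52.88; unemployed unchanged → E = 2,370.88, U = 78.26, labor force = 2,449.14 thousand.
New unemployment rate = 78.26 / 2,449.14 = 3.20%.
Change = 3.20% − 5.59% = −2.39 percentage points.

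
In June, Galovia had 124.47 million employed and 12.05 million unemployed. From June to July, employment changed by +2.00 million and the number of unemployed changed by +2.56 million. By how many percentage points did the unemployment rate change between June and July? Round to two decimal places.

June: labor force = 124.47 + 12.05 = 136.52; u = 12.05/136.52 = 8.83%.
July: labor force = 126.47 + 14.61 = 141.08; u = 14.61/141.08 = 10.36%.
Change = 10.36% − 8.83% = +1.53 pp.

The unemployment rate changed by +1.53 percentage points.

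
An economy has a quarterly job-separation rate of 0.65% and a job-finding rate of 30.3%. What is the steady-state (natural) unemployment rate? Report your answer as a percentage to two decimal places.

Steady-state unemployment rate ≈ 2.10%.

At steady state the flows balance: s·E = f·U, so U/(E+U) = s/(s+f).
u* = 0.65 / (0.65 + 30.3) = 0.65 / 30.95 = 2.10%.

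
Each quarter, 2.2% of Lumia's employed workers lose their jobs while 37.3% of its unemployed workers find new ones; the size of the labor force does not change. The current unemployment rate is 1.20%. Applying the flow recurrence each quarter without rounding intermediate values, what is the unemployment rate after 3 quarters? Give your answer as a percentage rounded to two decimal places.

With a fixed labor force, u_{t+1} = u_t + s·(1−u_t) − f·u_t = u_t·(1−s−f) + s.
Here 1−s−f = 0.605 and s = 0.022.
u_1 = 0.012000 × 0.605 + 0.022 = 0.029260.
u_2 = 0.029260 × 0.605 + 0.022 = 0.039702.
u_3 = 0.039702 × 0.605 + 0.022 = 0.046020.

Unemployment rate after three quarters ≈ 4.60%.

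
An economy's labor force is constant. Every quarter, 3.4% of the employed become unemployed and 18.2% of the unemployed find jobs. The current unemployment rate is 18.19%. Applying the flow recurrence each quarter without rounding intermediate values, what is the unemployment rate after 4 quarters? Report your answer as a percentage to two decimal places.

Unemployment rate after four quarters ≈ 16.67%.

With a fixed labor force, u_{t+1} = u_t + s·(1−u_t) − f·u_t = u_t·(1−s−f) + s.
Here 1−s−f = 0.784 and s = 0.034.
u_1 = 0.181900 × 0.784 + 0.034 = 0.176610.
u_2 = 0.176610 × 0.784 + 0.034 = 0.172462.
u_3 = 0.172462 × 0.784 + 0.034 = 0.169210.
u_4 = 0.169210 × 0.784 + 0.034 = 0.166661.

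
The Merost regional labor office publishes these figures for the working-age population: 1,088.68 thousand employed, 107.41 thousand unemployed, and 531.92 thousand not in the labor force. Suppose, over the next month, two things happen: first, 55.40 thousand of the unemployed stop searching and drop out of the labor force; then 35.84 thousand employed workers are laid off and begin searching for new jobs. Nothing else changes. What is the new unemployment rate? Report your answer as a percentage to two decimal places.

Initially, labor force = 1,088.68 + 107.41 = 1,196.09 thousand, so u = 107.41/1,196.09 = 8.98%.
After the first change, unemployed and labor force both fall by 55.40 → E = 1,088.68, U = 52.01, labor force = 1,140.69 thousand.
After the second change, employed falls and unemployed rises by 35.84; labor force unchanged → E = 1,052.84, U = 87.85, labor force = 1,140.69 thousand.
New unemployment rate = 87.85 / 1,140.69 = 7.70%.

New unemployment rate ≈ 7.70%.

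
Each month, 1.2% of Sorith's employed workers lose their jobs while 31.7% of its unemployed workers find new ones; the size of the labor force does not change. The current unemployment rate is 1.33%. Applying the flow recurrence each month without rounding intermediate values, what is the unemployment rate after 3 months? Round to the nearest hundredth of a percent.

With a fixed labor force, u_{t+1} = u_t + s·(1−u_t) − f·u_t = u_t·(1−s−f) + s.
Here 1−s−f = 0.671 and s = 0.012.
u_1 = 0.013300 × 0.671 + 0.012 = 0.020924.
u_2 = 0.020924 × 0.671 + 0.012 = 0.026040.
u_3 = 0.026040 × 0.671 + 0.012 = 0.029473.

Unemployment rate after three months ≈ 2.95%.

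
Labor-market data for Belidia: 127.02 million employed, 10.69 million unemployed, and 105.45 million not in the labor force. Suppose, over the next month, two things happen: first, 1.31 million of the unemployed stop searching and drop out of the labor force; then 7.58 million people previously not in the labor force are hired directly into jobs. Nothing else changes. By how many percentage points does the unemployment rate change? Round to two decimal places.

Initially, labor force = 127.02 + 10.69 = 137.71 million, so u = 10.69/137.71 = 7.76%.
After the first change, unemployed and labor force both fall by 1.31 → E = 127.02, U = 9.38, labor force = 136.40 million.
After the second change, employed and labor force both rise by 7.58; unemployed unchanged → E = 134.60, U = 9.38, labor force = 143.98 million.
New unemployment rate = 9.38 / 143.98 = 6.51%.
Change = 6.51% − 7.76% = −1.25 percentage points.

The unemployment rate changes by −1.25 percentage points.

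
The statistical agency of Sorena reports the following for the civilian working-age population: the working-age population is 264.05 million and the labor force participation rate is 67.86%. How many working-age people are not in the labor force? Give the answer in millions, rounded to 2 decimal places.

About 84.87 million are not in the labor force.

Share not in the labor force = 1 − 0.6786 = 0.3214.
Not in labor force = 0.3214 × 264.05 ≈ 84.87 million.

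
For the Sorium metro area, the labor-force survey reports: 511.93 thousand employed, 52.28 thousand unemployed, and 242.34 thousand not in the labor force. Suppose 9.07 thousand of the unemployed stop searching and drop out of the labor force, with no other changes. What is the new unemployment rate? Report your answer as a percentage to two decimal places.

Initially, labor force = 511.93 + 52.28 = 564.21 thousand, so u = 52.28/564.21 = 9.27%.
After the change, unemployed and labor force both fall by 9.07 → E = 511.93, U = 43.21, labor force = 555.14 thousand.
New unemployment rate = 43.21 / 555.14 = 7.78%.

New unemployment rate ≈ 7.78%.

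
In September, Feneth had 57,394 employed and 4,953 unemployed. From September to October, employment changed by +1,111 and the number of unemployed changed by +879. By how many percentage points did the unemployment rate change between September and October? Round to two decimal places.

September: labor force = 57,394 + 4,953 = 62,347; u = 4,953/62,347 = 7.94%.
October: labor force = 58,505 + 5,832 = 64,337; u = 5,832/64,337 = 9.06%.
Change = 9.06% − 7.94% = +1.12 pp.

The unemployment rate changed by +1.12 percentage points.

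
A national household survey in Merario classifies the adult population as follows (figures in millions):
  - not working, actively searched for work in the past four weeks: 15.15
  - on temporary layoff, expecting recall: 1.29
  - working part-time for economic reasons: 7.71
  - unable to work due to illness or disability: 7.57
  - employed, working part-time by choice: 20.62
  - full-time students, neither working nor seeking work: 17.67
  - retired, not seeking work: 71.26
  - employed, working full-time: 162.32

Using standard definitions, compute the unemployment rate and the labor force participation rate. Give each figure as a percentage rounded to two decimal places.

Unemployment rate ≈ 7.94%; labor force participation rate ≈ 68.21%.

Employed = 7.71 + 20.62 + 162.32 = 190.65 million (anyone who worked, including part-time for economic reasons, counts as employed).
Unemployed = 15.15 + 1.29 = 16.44 million (jobless and actively searching, or on temporary layoff).
Labor force = 190.65 + 16.44 = 207.09 million.
Not in labor force = 7.57 + 17.67 + 71.26 = 96.50 million (those not working and not actively searching are outside the labor force).
Civilian working-age population = 207.09 + 96.50 = 303.59 million.
Unemployment rate = 16.44 / 207.09 = 7.94%.
Labor force participation rate = 207.09 / 303.59 = 68.21%.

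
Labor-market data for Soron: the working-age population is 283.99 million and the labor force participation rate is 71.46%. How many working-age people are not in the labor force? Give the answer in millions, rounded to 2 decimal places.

About 81.05 million are not in the labor force.

Share not in the labor force = 1 − 0.7146 = 0.2854.
Not in labor force = 0.2854 × 283.99 ≈ 81.05 million.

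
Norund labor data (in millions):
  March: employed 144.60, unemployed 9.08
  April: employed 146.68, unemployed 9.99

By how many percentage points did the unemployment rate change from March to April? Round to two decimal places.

March: labor force = 144.60 + 9.08 = 153.68; u = 9.08/153.68 = 5.91%.
April: labor force = 146.68 + 9.99 = 156.67; u = 9.99/156.67 = 6.38%.
Change = 6.38% − 5.91% = +0.47 pp.

The unemployment rate changed by +0.47 percentage points.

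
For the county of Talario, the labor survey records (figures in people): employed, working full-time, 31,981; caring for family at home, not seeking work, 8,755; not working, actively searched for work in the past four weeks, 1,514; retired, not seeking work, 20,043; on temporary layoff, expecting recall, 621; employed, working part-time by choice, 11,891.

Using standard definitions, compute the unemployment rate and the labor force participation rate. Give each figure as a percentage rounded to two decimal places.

Employed = 31,981 + 11,891 = 43,872.
Unemployed = 1,514 + 621 = 2,135 (jobless and actively searching, or on temporary layoff).
Labor force = 43,872 + 2,135 = 46,007.
Not in labor force = 8,755 + 20,043 = 28,798 (those not working and not actively searching are outside the labor force).
Civilian working-age population = 46,007 + 28,798 = 74,805.
Unemployment rate = 2,135 / 46,007 = 4.64%.
Labor force participation rate = 46,007 / 74,805 = 61.50%.

Unemployment rate ≈ 4.64%; labor force participation rate ≈ 61.50%.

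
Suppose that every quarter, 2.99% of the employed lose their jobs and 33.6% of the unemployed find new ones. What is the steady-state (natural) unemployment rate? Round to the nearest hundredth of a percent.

Steady-state unemployment rate ≈ 8.17%.

At steady state the flows balance: s·E = f·U, so U/(E+U) = s/(s+f).
u* = 2.99 / (2.99 + 33.6) = 2.99 / 36.59 = 8.17%.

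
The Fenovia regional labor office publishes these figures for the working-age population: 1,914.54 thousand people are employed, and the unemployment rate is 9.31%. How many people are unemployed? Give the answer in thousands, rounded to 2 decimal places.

About 196.54 thousand are unemployed.

Let U be the number unemployed. The labor force is E + U, and U/(E+U) = 0.0931.
So U = 0.0931 × 1,914.54 / (1 − 0.0931) = 178.2437 / 0.9069 ≈ 196.54 thousand.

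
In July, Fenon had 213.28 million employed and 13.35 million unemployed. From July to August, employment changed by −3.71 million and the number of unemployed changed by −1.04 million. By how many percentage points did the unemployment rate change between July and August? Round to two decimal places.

July: labor force = 213.28 + 13.35 = 226.63; u = 13.35/226.63 = 5.89%.
August: labor force = 209.57 + 12.31 = 221.88; u = 12.31/221.88 = 5.55%.
Change = 5.55% − 5.89% = −0.34 pp.

The unemployment rate changed by −0.34 percentage points.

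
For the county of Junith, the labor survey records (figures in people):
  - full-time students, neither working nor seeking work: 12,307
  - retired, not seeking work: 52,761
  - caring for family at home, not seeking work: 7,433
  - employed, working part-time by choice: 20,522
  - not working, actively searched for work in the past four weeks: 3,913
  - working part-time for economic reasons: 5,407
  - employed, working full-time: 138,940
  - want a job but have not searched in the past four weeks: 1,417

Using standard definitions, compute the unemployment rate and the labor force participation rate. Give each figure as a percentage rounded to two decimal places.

Employed = 20,522 + 5,407 + 138,940 = 164,869 (anyone who worked, including part-time for economic reasons, counts as employed).
Unemployed = 3,913.
Labor force = 164,869 + 3,913 = 168,782.
Not in labor force = 12,307 + 52,761 + 7,433 + 1,417 = 73,918 (those not working and not actively searching are outside the labor force — including those who want a job but have given up searching).
Civilian working-age population = 168,782 + 73,918 = 242,700.
Unemployment rate = 3,913 / 168,782 = 2.32%.
Labor force participation rate = 168,782 / 242,700 = 69.54%.

Unemployment rate ≈ 2.32%; labor force participation rate ≈ 69.54%.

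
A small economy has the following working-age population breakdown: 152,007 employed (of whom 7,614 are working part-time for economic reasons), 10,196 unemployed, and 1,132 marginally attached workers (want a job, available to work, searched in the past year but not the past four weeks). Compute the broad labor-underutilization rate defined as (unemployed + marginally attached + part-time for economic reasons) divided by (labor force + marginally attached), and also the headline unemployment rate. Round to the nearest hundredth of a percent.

Broad underutilization rate ≈ 11.60%; headline unemployment rate ≈ 6.29%.

Labor force = 152,007 + 10,196 = 162,203.
Numerator = 10,196 + 1,132 + 7,614 = 18,942.
Denominator = 162,203 + 1,132 = 163,335.
Broad rate = 18,942 / 163,335 = 11.60%.
Headline unemployment rate = 10,196 / 162,203 = 6.29%.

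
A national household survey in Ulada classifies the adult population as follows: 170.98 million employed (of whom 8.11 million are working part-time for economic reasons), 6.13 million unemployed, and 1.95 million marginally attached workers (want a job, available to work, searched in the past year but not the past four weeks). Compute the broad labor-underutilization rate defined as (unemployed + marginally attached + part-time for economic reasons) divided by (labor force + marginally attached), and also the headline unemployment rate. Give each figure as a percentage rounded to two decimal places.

Broad underutilization rate ≈ 9.04%; headline unemployment rate ≈ 3.46%.

Labor force = 170.98 + 6.13 = 177.11 million.
Numerator = 6.13 + 1.95 + 8.11 = 16.19 million.
Denominator = 177.11 + 1.95 = 179.06 million.
Broad rate = 16.19 / 179.06 = 9.04%.
Headline unemployment rate = 6.13 / 177.11 = 3.46%.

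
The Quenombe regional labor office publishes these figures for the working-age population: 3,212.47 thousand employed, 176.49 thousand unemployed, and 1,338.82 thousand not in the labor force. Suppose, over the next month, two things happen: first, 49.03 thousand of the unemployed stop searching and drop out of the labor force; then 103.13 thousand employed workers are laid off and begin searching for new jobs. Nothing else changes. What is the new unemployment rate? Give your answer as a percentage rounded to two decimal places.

New unemployment rate ≈ 6.90%.

Initially, labor force = 3,212.47 + 176.49 = 3,388.96 thousand, so u = 176.49/3,388.96 = 5.21%.
After the first change, unemployed and labor force both fall by 49.03 → E = 3,212.47, U = 127.46, labor force = 3,339.93 thousand.
After the second change, employed falls and unemployed rises by 103.13; labor force unchanged → E = 3,109.34, U = 230.59, labor force = 3,339.93 thousand.
New unemployment rate = 230.59 / 3,339.93 = 6.90%.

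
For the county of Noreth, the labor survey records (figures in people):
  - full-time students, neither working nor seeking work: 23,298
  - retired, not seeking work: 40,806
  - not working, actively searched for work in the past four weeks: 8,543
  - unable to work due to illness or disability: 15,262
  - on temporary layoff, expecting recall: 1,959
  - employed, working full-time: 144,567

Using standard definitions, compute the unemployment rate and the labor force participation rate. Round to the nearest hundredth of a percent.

Unemployment rate ≈ 6.77%; labor force participation rate ≈ 66.15%.

Employed = 144,567.
Unemployed = 8,543 + 1,959 = 10,502 (jobless and actively searching, or on temporary layoff).
Labor force = 144,567 + 10,502 = 155,069.
Not in labor force = 23,298 + 40,806 + 15,262 = 79,366 (those not working and not actively searching are outside the labor force).
Civilian working-age population = 155,069 + 79,366 = 234,435.
Unemployment rate = 10,502 / 155,069 = 6.77%.
Labor force participation rate = 155,069 / 234,435 = 66.15%.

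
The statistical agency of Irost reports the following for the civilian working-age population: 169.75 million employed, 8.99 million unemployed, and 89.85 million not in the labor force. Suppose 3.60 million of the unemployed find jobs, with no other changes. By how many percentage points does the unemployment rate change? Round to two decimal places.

Initially, labor force = 169.75 + 8.99 = 178.74 million, so u = 8.99/178.74 = 5.03%.
After the change, unemployed falls and employed rises by 3.60; labor force unchanged → E = 173.35, U = 5.39, labor force = 178.74 million.
New unemployment rate = 5.39 / 178.74 = 3.02%.
Change = 3.02% − 5.03% = −2.01 percentage points.

The unemployment rate changes by −2.01 percentage points.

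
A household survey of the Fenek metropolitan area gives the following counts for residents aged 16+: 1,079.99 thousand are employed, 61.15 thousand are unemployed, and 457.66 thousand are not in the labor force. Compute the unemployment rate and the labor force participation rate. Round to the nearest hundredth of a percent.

Labor force = employed + unemployed = 1,079.99 + 61.15 = 1,141.14 thousand.
Working-age population = 1,141.14 + 457.66 = 1,598.80 thousand.
Unemployment rate = 61.15 / 1,141.14 = 5.36%.
Labor force participation rate = 1,141.14 / 1,598.80 = 71.37%.

Unemployment rate ≈ 5.36%; labor force participation rate ≈ 71.37%.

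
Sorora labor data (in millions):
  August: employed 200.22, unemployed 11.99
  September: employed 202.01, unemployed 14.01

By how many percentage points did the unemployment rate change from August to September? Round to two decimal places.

The unemployment rate changed by +0.84 percentage points.

August: labor force = 200.22 + 11.99 = 212.21; u = 11.99/212.21 = 5.65%.
September: labor force = 202.01 + 14.01 = 216.02; u = 14.01/216.02 = 6.49%.
Change = 6.49% − 5.65% = +0.84 pp.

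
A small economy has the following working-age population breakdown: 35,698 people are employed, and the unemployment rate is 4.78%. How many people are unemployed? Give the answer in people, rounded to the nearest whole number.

Let U be the number unemployed. The labor force is E + U, and U/(E+U) = 0.0478.
So U = 0.0478 × 35,698 / (1 − 0.0478) = 1706.36 / 0.9522 ≈ 1,792.

About 1,792 are unemployed.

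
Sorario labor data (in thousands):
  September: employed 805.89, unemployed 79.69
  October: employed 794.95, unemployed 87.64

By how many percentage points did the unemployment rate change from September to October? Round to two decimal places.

September: labor force = 805.89 + 79.69 = 885.58; u = 79.69/885.58 = 9.00%.
October: labor force = 794.95 + 87.64 = 882.59; u = 87.64/882.59 = 9.93%.
Change = 9.93% − 9.00% = +0.93 pp.

The unemployment rate changed by +0.93 percentage points.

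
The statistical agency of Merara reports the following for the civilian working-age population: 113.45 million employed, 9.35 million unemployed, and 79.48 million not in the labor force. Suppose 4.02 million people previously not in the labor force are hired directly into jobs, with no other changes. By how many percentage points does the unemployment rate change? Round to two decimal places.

The unemployment rate changes by −0.24 percentage points.

Initially, labor force = 113.45 + 9.35 = 122.80 million, so u = 9.35/122.80 = 7.61%.
After the change, employed and labor force both rise by 4.02; unemployed unchanged → E = 117.47, U = 9.35, labor force = 126.82 million.
New unemployment rate = 9.35 / 126.82 = 7.37%.
Change = 7.37% − 7.61% = −0.24 percentage points.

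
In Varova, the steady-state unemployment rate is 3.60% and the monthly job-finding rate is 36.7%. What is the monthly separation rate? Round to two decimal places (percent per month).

From u* = s/(s+f): s = u·f/(1−u).
s = 0.0360 × 36.7 / (1 − 0.0360) = 1.3212 / 0.9640 ≈ 1.37% per month.

Separation rate ≈ 1.37% per month.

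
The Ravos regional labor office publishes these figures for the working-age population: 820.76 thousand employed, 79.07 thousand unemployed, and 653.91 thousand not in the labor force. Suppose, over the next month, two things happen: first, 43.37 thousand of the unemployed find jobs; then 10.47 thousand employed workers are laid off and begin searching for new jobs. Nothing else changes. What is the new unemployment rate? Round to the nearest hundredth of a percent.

Initially, labor force = 820.76 + 79.07 = 899.83 thousand, so u = 79.07/899.83 = 8.79%.
After the first change, unemployed falls and employed rises by 43.37; labor force unchanged → E = 864.13, U = 35.70, labor force = 899.83 thousand.
After the second change, employed falls and unemployed rises by 10.47; labor force unchanged → E = 853.66, U = 46.17, labor force = 899.83 thousand.
New unemployment rate = 46.17 / 899.83 = 5.13%.

New unemployment rate ≈ 5.13%.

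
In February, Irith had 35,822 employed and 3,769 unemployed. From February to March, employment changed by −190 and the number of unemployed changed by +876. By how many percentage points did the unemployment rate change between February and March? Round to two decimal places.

February: labor force = 35,822 + 3,769 = 39,591; u = 3,769/39,591 = 9.52%.
March: labor force = 35,632 + 4,645 = 40,277; u = 4,645/40,277 = 11.53%.
Change = 11.53% − 9.52% = +2.01 pp.

The unemployment rate changed by +2.01 percentage points.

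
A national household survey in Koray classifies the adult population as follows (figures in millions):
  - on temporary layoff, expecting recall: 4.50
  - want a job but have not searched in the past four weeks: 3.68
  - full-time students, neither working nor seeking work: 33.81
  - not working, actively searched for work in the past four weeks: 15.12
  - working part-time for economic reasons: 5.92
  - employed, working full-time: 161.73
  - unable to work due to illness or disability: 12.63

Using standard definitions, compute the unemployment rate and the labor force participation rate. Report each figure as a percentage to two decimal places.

Unemployment rate ≈ 10.48%; labor force participation rate ≈ 78.89%.

Employed = 5.92 + 161.73 = 167.65 million (anyone who worked, including part-time for economic reasons, counts as employed).
Unemployed = 4.50 + 15.12 = 19.62 million (jobless and actively searching, or on temporary layoff).
Labor force = 167.65 + 19.62 = 187.27 million.
Not in labor force = 3.68 + 33.81 + 12.63 = 50.12 million (those not working and not actively searching are outside the labor force — including those who want a job but have given up searching).
Civilian working-age population = 187.27 + 50.12 = 237.39 million.
Unemployment rate = 19.62 / 187.27 = 10.48%.
Labor force participation rate = 187.27 / 237.39 = 78.89%.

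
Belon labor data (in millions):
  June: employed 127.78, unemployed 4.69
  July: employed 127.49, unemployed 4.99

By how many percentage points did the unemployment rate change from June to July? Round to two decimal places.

June: labor force = 127.78 + 4.69 = 132.47; u = 4.69/132.47 = 3.54%.
July: labor force = 127.49 + 4.99 = 132.48; u = 4.99/132.48 = 3.77%.
Change = 3.77% − 3.54% = +0.23 pp.

The unemployment rate changed by +0.23 percentage points.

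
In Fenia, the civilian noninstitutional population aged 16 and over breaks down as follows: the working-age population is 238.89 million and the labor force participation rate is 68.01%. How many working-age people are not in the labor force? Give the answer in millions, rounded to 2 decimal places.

About 76.42 million are not in the labor force.

Share not in the labor force = 1 − 0.6801 = 0.3199.
Not in labor force = 0.3199 × 238.89 ≈ 76.42 million.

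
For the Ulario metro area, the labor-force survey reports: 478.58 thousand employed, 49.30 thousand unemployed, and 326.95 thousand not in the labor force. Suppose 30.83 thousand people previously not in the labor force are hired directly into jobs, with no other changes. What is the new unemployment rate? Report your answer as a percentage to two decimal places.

Initially, labor force = 478.58 + 49.30 = 527.88 thousand, so u = 49.30/527.88 = 9.34%.
After the change, employed and labor force both rise by 30.83; unemployed unchanged → E = 509.41, U = 49.30, labor force = 558.71 thousand.
New unemployment rate = 49.30 / 558.71 = 8.82%.

New unemployment rate ≈ 8.82%.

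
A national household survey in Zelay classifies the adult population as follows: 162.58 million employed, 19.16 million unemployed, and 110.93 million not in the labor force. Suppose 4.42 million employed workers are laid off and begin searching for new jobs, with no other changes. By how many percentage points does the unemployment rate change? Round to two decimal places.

Initially, labor force = 162.58 + 19.16 = 181.74 million, so u = 19.16/181.74 = 10.54%.
After the change, employed falls and unemployed rises by 4.42; labor force unchanged → E = 158.16, U = 23.58, labor force = 181.74 million.
New unemployment rate = 23.58 / 181.74 = 12.97%.
Change = 12.97% − 10.54% = +2.43 percentage points.

The unemployment rate changes by +2.43 percentage points.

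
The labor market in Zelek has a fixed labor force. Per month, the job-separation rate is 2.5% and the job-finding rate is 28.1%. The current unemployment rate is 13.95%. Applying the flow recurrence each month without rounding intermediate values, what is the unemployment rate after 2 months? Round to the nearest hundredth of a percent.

Unemployment rate after two months ≈ 10.95%.

With a fixed labor force, u_{t+1} = u_t + s·(1−u_t) − f·u_t = u_t·(1−s−f) + s.
Here 1−s−f = 0.694 and s = 0.025.
u_1 = 0.139500 × 0.694 + 0.025 = 0.121813.
u_2 = 0.121813 × 0.694 + 0.025 = 0.109538.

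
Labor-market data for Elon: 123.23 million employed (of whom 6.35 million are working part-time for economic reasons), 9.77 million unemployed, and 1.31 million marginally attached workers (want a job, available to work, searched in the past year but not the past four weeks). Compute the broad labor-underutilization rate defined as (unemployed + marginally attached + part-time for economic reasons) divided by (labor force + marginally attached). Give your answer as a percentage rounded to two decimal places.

Broad underutilization rate ≈ 12.98%.

Labor force = 123.23 + 9.77 = 133.00 million.
Numerator = 9.77 + 1.31 + 6.35 = 17.43 million.
Denominator = 133.00 + 1.31 = 134.31 million.
Broad rate = 17.43 / 134.31 = 12.98%.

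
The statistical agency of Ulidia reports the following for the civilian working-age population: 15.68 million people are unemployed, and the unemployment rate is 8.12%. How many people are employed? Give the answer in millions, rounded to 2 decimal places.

About 177.42 million are employed.

Labor force = U / u = 15.68 / 0.0812 ≈ 193.10 million.
Employed = labor force − unemployed = 193.10 − 15.68 = 177.42 million.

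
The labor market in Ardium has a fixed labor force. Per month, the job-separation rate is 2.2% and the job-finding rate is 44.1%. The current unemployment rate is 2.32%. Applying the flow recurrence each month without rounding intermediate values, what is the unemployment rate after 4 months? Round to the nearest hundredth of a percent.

Unemployment rate after four months ≈ 4.55%.

With a fixed labor force, u_{t+1} = u_t + s·(1−u_t) − f·u_t = u_t·(1−s−f) + s.
Here 1−s−f = 0.537 and s = 0.022.
u_1 = 0.023200 × 0.537 + 0.022 = 0.034458.
u_2 = 0.034458 × 0.537 + 0.022 = 0.040504.
u_3 = 0.040504 × 0.537 + 0.022 = 0.043751.
u_4 = 0.043751 × 0.537 + 0.022 = 0.045494.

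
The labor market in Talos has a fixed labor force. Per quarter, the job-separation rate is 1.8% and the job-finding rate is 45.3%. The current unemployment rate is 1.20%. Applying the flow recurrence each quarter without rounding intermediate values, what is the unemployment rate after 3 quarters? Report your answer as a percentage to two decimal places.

Unemployment rate after three quarters ≈ 3.43%.

With a fixed labor force, u_{t+1} = u_t + s·(1−u_t) − f·u_t = u_t·(1−s−f) + s.
Here 1−s−f = 0.529 and s = 0.018.
u_1 = 0.012000 × 0.529 + 0.018 = 0.024348.
u_2 = 0.024348 × 0.529 + 0.018 = 0.030880.
u_3 = 0.030880 × 0.529 + 0.018 = 0.034336.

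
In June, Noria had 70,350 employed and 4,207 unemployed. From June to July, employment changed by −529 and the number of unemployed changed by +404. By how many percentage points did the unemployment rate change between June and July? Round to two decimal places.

June: labor force = 70,350 + 4,207 = 74,557; u = 4,207/74,557 = 5.64%.
July: labor force = 69,821 + 4,611 = 74,432; u = 4,611/74,432 = 6.19%.
Change = 6.19% − 5.64% = +0.55 pp.

The unemployment rate changed by +0.55 percentage points.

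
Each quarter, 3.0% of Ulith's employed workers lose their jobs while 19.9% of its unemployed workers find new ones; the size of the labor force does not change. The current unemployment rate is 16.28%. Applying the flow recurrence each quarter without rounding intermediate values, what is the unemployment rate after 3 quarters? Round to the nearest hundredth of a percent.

Unemployment rate after three quarters ≈ 14.56%.

With a fixed labor force, u_{t+1} = u_t + s·(1−u_t) − f·u_t = u_t·(1−s−f) + s.
Here 1−s−f = 0.771 and s = 0.030.
u_1 = 0.162800 × 0.771 + 0.030 = 0.155519.
u_2 = 0.155519 × 0.771 + 0.030 = 0.149905.
u_3 = 0.149905 × 0.771 + 0.030 = 0.145577.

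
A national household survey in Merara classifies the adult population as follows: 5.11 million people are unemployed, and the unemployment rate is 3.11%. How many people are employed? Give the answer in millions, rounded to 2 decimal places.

About 159.20 million are employed.

Labor force = U / u = 5.11 / 0.0311 ≈ 164.31 million.
Employed = labor force − unemployed = 164.31 − 5.11 = 159.20 million.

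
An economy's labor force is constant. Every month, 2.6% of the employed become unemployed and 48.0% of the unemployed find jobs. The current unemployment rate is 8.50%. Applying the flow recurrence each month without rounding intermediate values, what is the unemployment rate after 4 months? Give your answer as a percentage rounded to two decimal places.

With a fixed labor force, u_{t+1} = u_t + s·(1−u_t) − f·u_t = u_t·(1−s−f) + s.
Here 1−s−f = 0.494 and s = 0.026.
u_1 = 0.085000 × 0.494 + 0.026 = 0.067990.
u_2 = 0.067990 × 0.494 + 0.026 = 0.059587.
u_3 = 0.059587 × 0.494 + 0.026 = 0.055436.
u_4 = 0.055436 × 0.494 + 0.026 = 0.053385.

Unemployment rate after four months ≈ 5.34%.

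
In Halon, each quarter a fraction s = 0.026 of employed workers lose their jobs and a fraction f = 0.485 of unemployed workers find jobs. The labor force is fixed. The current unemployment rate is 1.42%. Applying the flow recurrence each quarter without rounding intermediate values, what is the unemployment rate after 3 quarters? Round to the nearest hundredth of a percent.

With a fixed labor force, u_{t+1} = u_t + s·(1−u_t) − f·u_t = u_t·(1−s−f) + s.
Here 1−s−f = 0.489 and s = 0.026.
u_1 = 0.014200 × 0.489 + 0.026 = 0.032944.
u_2 = 0.032944 × 0.489 + 0.026 = 0.042110.
u_3 = 0.042110 × 0.489 + 0.026 = 0.046592.

Unemployment rate after three quarters ≈ 4.66%.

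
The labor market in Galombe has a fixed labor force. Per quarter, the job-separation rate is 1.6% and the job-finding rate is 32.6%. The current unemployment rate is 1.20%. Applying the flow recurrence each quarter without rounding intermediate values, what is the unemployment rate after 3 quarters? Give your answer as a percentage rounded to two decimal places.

With a fixed labor force, u_{t+1} = u_t + s·(1−u_t) − f·u_t = u_t·(1−s−f) + s.
Here 1−s−f = 0.658 and s = 0.016.
u_1 = 0.012000 × 0.658 + 0.016 = 0.023896.
u_2 = 0.023896 × 0.658 + 0.016 = 0.031724.
u_3 = 0.031724 × 0.658 + 0.016 = 0.036874.

Unemployment rate after three quarters ≈ 3.69%.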